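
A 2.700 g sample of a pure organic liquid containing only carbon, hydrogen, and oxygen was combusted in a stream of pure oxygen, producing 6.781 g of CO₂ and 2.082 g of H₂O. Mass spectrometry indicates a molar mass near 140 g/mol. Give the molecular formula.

C8H12O2

mol C = 6.781 g CO₂ ÷ 44.009 g/mol = 0.15408 mol
mol H = 2 × 2.082 g H₂O ÷ 18.015 g/mol = 0.23114 mol
mass O = 2.700 − (1.8507 + 0.23299) = 0.61633 g → mol O = 0.61633 ÷ 15.999 = 0.038523 mol
Divide by the smallest (0.038523 mol): C 4.000, H 6.000, O 1.000
Empirical formula: C4H6O
Empirical-formula mass = 70.09 g/mol; 140 ÷ 70.09 ≈ 2, so the molecular formula is C8H12O2.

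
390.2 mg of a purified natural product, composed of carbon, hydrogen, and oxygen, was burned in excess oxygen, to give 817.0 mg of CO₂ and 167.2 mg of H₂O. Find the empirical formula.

C2H2O

mol C = 0.8170 g CO₂ ÷ 44.009 g/mol = 0.018564 mol
mol H = 2 × 0.1672 g H₂O ÷ 18.015 g/mol = 0.018562 mol
mass O = 0.3902 − (0.22298 + 0.018711) = 0.14851 g → mol O = 0.14851 ÷ 15.999 = 0.0092826 mol
Divide by the smallest (0.0092826 mol): C 2.000, H 2.000, O 1.000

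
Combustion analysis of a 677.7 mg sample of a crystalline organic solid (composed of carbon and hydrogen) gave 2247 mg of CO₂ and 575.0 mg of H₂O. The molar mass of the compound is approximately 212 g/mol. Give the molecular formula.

mol C = 2.247 g CO₂ ÷ 44.009 g/mol = 0.051058 mol
mol H = 2 × 0.5750 g H₂O ÷ 18.015 g/mol = 0.063836 mol
Divide by the smallest (0.051058 mol): C 1.000, H 1.250
Multiplying each by 4 gives whole numbers: C 4.00, H 5.00
Empirical formula: C4H5
Empirical-formula mass = 53.08 g/mol; 212 ÷ 53.08 ≈ 4, so the molecular formula is C16H20.

C16H20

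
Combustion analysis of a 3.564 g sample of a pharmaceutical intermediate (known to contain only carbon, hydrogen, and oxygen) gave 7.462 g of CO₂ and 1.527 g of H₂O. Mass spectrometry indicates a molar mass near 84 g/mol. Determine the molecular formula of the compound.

mol C = 7.462 g CO₂ ÷ 44.009 g/mol = 0.16956 mol
mol H = 2 × 1.527 g H₂O ÷ 18.015 g/mol = 0.16953 mol
mass O = 3.564 − (2.0365 + 0.17088) = 1.3566 g → mol O = 1.3566 ÷ 15.999 = 0.084791 mol
Divide by the smallest (0.084791 mol): C 2.000, H 1.999, O 1.000
Empirical formula: C2H2O
Empirical-formula mass = 42.04 g/mol; 84 ÷ 42.04 ≈ 2, so the molecular formula is C4H4O2.

C4H4O2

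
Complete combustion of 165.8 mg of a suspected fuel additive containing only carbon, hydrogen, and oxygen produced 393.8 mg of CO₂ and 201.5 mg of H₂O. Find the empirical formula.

C4H10O

mol C = 0.3938 g CO₂ ÷ 44.009 g/mol = 0.0089482 mol
mol H = 2 × 0.2015 g H₂O ÷ 18.015 g/mol = 0.022370 mol
mass O = 0.1658 − (0.10748 + 0.022549) = 0.035774 g → mol O = 0.035774 ÷ 15.999 = 0.0022360 mol
Divide by the smallest (0.0022360 mol): C 4.002, H 10.004, O 1.000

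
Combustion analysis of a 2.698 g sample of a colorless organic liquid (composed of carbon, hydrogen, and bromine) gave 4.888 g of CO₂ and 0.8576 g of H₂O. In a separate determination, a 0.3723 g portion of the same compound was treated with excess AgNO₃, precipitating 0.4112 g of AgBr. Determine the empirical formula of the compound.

mol C = 4.888 g CO₂ ÷ 44.009 g/mol = 0.11107 mol
mol H = 2 × 0.8576 g H₂O ÷ 18.015 g/mol = 0.095210 mol
From the AgBr data: mol Br per gram of compound = (0.4112 ÷ 187.772) ÷ 0.3723 = 0.0058821 mol/g, so in the 2.698 g combustion sample mol Br = 0.015870 mol
Divide by the smallest (0.015870 mol): C 6.999, H 5.999, Br 1.000

C7H6Br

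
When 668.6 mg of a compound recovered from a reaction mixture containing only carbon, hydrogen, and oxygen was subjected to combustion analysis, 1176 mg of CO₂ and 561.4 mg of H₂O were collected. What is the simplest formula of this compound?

mol C = 1.176 g CO₂ ÷ 44.009 g/mol = 0.026722 mol
mol H = 2 × 0.5614 g H₂O ÷ 18.015 g/mol = 0.062326 mol
mass O = 0.6686 − (0.32096 + 0.062824) = 0.28482 g → mol O = 0.28482 ÷ 15.999 = 0.017802 mol
Divide by the smallest (0.017802 mol): C 1.501, H 3.501, O 1.000
Multiplying each by 2 gives whole numbers: C 3.00, H 7.00, O 2.00

C3H7O2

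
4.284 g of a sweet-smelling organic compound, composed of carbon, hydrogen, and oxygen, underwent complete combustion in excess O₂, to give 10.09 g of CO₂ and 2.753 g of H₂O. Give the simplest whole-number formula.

mol C = 10.09 g CO₂ ÷ 44.009 g/mol = 0.22927 mol
mol H = 2 × 2.753 g H₂O ÷ 18.015 g/mol = 0.30563 mol
mass O = 4.284 − (2.7538 + 0.30808) = 1.2221 g → mol O = 1.2221 ÷ 15.999 = 0.076389 mol
Divide by the smallest (0.076389 mol): C 3.001, H 4.001, O 1.000

C3H4O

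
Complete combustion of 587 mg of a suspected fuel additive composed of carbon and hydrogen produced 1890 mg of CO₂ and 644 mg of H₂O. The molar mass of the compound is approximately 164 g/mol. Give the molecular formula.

mol C = 1.89 g CO₂ ÷ 44.009 g/mol = 0.04295 mol
mol H = 2 × 0.644 g H₂O ÷ 18.015 g/mol = 0.07150 mol
Divide by the smallest (0.04295 mol): C 1.000, H 1.665
Multiplying each by 3 gives whole numbers: C 3.00, H 4.99
Empirical formula: C3H5
Empirical-formula mass = 41.07 g/mol; 164 ÷ 41.07 ≈ 4, so the molecular formula is C12H20.

C12H20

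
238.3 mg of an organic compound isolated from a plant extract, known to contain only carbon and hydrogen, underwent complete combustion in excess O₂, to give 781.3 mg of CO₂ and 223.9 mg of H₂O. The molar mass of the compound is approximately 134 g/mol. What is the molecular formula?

mol C = 0.7813 g CO₂ ÷ 44.009 g/mol = 0.017753 mol
mol H = 2 × 0.2239 g H₂O ÷ 18.015 g/mol = 0.024857 mol
Divide by the smallest (0.017753 mol): C 1.000, H 1.400
Multiplying each by 5 gives whole numbers: C 5.00, H 7.00
Empirical formula: C5H7
Empirical-formula mass = 67.11 g/mol; 134 ÷ 67.11 ≈ 2, so the molecular formula is C10H14.

C10H14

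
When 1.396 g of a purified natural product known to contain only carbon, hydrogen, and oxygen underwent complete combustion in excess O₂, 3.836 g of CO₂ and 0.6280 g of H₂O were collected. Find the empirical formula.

C5H4O

mol C = 3.836 g CO₂ ÷ 44.009 g/mol = 0.087164 mol
mol H = 2 × 0.6280 g H₂O ÷ 18.015 g/mol = 0.069720 mol
mass O = 1.396 − (1.0469 + 0.070277) = 0.27880 g → mol O = 0.27880 ÷ 15.999 = 0.017426 mol
Divide by the smallest (0.017426 mol): C 5.002, H 4.001, O 1.000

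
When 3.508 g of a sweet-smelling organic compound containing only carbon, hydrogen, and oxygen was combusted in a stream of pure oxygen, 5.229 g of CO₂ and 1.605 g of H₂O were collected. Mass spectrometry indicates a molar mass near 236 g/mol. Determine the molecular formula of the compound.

C8H12O8

mol C = 5.229 g CO₂ ÷ 44.009 g/mol = 0.11882 mol
mol H = 2 × 1.605 g H₂O ÷ 18.015 g/mol = 0.17818 mol
mass O = 3.508 − (1.4271 + 0.17961) = 1.9013 g → mol O = 1.9013 ÷ 15.999 = 0.11884 mol
Divide by the smallest (0.11882 mol): C 1.000, H 1.500, O 1.000
Multiplying each by 2 gives whole numbers: C 2.00, H 3.00, O 2.00
Empirical formula: C2H3O2
Empirical-formula mass = 59.04 g/mol; 236 ÷ 59.04 ≈ 4, so the molecular formula is C8H12O8.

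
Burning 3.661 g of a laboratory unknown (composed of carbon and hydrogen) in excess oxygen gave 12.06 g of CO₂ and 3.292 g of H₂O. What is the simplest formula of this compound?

mol C = 12.06 g CO₂ ÷ 44.009 g/mol = 0.27403 mol
mol H = 2 × 3.292 g H₂O ÷ 18.015 g/mol = 0.36547 mol
Divide by the smallest (0.27403 mol): C 1.000, H 1.334
Multiplying each by 3 gives whole numbers: C 3.00, H 4.00

C3H4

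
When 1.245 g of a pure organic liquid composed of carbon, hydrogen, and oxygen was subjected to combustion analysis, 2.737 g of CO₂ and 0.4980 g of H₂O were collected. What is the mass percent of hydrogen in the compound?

mol C = 2.737 g CO₂ ÷ 44.009 g/mol = 0.062192 mol
mol H = 2 × 0.4980 g H₂O ÷ 18.015 g/mol = 0.055287 mol
mass O = 1.245 − (0.74699 + 0.055730) = 0.44228 g → mol O = 0.44228 ÷ 15.999 = 0.027645 mol
mass % H = 0.055730 g ÷ 1.245 g × 100%

4.48%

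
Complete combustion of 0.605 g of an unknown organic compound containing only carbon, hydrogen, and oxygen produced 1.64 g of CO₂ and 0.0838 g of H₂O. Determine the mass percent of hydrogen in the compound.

1.6%

mol C = 1.64 g CO₂ ÷ 44.009 g/mol = 0.03727 mol
mol H = 2 × 0.0838 g H₂O ÷ 18.015 g/mol = 0.009303 mol
mass O = 0.605 − (0.4476 + 0.009378) = 0.1480 g → mol O = 0.1480 ÷ 15.999 = 0.009253 mol
mass % H = 0.009378 g ÷ 0.605 g × 100%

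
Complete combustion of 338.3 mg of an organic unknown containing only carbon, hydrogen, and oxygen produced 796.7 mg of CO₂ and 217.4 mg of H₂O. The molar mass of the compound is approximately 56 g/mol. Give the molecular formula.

C3H4O

mol C = 0.7967 g CO₂ ÷ 44.009 g/mol = 0.018103 mol
mol H = 2 × 0.2174 g H₂O ÷ 18.015 g/mol = 0.024135 mol
mass O = 0.3383 − (0.21744 + 0.024329) = 0.096535 g → mol O = 0.096535 ÷ 15.999 = 0.0060338 mol
Divide by the smallest (0.0060338 mol): C 3.000, H 4.000, O 1.000
Empirical formula: C3H4O
Empirical-formula mass = 56.06 g/mol; 56 ÷ 56.06 ≈ 1, so the molecular formula is C3H4O.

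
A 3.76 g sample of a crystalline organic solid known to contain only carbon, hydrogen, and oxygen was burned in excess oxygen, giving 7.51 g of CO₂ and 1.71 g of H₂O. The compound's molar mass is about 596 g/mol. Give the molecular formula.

mol C = 7.51 g CO₂ ÷ 44.009 g/mol = 0.1706 mol
mol H = 2 × 1.71 g H₂O ÷ 18.015 g/mol = 0.1898 mol
mass O = 3.76 − (2.050 + 0.1914) = 1.519 g → mol O = 1.519 ÷ 15.999 = 0.09494 mol
Divide by the smallest (0.09494 mol): C 1.797, H 2.000, O 1.000
Multiplying each by 5 gives whole numbers: C 8.99, H 10.00, O 5.00
Empirical formula: C9H10O5
Empirical-formula mass = 198.17 g/mol; 596 ÷ 198.17 ≈ 3, so the molecular formula is C27H30O15.

C27H30O15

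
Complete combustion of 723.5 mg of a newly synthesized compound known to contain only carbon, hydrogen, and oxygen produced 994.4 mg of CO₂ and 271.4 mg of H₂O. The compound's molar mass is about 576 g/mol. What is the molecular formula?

C18H24O21

mol C = 0.9944 g CO₂ ÷ 44.009 g/mol = 0.022595 mol
mol H = 2 × 0.2714 g H₂O ÷ 18.015 g/mol = 0.030130 mol
mass O = 0.7235 − (0.27139 + 0.030371) = 0.42174 g → mol O = 0.42174 ÷ 15.999 = 0.026360 mol
Divide by the smallest (0.022595 mol): C 1.000, H 1.333, O 1.167
Multiplying each by 6 gives whole numbers: C 6.00, H 8.00, O 7.00
Empirical formula: C6H8O7
Empirical-formula mass = 192.12 g/mol; 576 ÷ 192.12 ≈ 3, so the molecular formula is C18H24O21.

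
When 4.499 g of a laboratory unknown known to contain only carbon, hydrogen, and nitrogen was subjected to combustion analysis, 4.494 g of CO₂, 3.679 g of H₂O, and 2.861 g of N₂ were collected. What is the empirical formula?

mol C = 4.494 g CO₂ ÷ 44.009 g/mol = 0.10212 mol
mol H = 2 × 3.679 g H₂O ÷ 18.015 g/mol = 0.40844 mol
mol N = 2 × 2.861 g N₂ ÷ 28.014 g/mol = 0.20426 mol
Divide by the smallest (0.10212 mol): C 1.000, H 4.000, N 2.000

CH4N2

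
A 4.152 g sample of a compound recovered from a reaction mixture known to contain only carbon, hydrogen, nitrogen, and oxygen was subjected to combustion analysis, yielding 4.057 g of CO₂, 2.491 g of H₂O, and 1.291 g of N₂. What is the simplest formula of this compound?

mol C = 4.057 g CO₂ ÷ 44.009 g/mol = 0.092186 mol
mol H = 2 × 2.491 g H₂O ÷ 18.015 g/mol = 0.27655 mol
mol N = 2 × 1.291 g N₂ ÷ 28.014 g/mol = 0.092168 mol
mass O = 4.152 − (1.1072 + 0.27876 + 1.2910) = 1.4750 g → mol O = 1.4750 ÷ 15.999 = 0.092193 mol
Divide by the smallest (0.092168 mol): C 1.000, H 3.000, N 1.000, O 1.000

CH3NO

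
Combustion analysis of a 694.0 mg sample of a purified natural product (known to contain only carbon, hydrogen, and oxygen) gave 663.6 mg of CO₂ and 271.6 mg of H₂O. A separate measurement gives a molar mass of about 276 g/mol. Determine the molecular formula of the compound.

C6H12O12

mol C = 0.6636 g CO₂ ÷ 44.009 g/mol = 0.015079 mol
mol H = 2 × 0.2716 g H₂O ÷ 18.015 g/mol = 0.030153 mol
mass O = 0.6940 − (0.18111 + 0.030394) = 0.48250 g → mol O = 0.48250 ÷ 15.999 = 0.030158 mol
Divide by the smallest (0.015079 mol): C 1.000, H 2.000, O 2.000
Empirical formula: CH2O2
Empirical-formula mass = 46.02 g/mol; 276 ÷ 46.02 ≈ 6, so the molecular formula is C6H12O12.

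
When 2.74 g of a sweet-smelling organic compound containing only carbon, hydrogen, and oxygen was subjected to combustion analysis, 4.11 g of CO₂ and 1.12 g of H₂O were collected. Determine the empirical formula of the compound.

mol C = 4.11 g CO₂ ÷ 44.009 g/mol = 0.09339 mol
mol H = 2 × 1.12 g H₂O ÷ 18.015 g/mol = 0.1243 mol
mass O = 2.74 − (1.122 + 0.1253) = 1.493 g → mol O = 1.493 ÷ 15.999 = 0.09332 mol
Divide by the smallest (0.09332 mol): C 1.001, H 1.332, O 1.000
Multiplying each by 3 gives whole numbers: C 3.00, H 4.00, O 3.00

C3H4O3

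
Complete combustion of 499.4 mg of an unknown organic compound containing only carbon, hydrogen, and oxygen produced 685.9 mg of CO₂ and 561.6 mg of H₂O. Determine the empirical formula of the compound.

mol C = 0.6859 g CO₂ ÷ 44.009 g/mol = 0.015585 mol
mol H = 2 × 0.5616 g H₂O ÷ 18.015 g/mol = 0.062348 mol
mass O = 0.4994 − (0.18720 + 0.062847) = 0.24936 g → mol O = 0.24936 ÷ 15.999 = 0.015586 mol
Divide by the smallest (0.015585 mol): C 1.000, H 4.000, O 1.000

CH4O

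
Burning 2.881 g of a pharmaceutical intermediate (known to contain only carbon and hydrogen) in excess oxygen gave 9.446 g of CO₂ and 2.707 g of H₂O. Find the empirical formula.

mol C = 9.446 g CO₂ ÷ 44.009 g/mol = 0.21464 mol
mol H = 2 × 2.707 g H₂O ÷ 18.015 g/mol = 0.30053 mol
Divide by the smallest (0.21464 mol): C 1.000, H 1.400
Multiplying each by 5 gives whole numbers: C 5.00, H 7.00

C5H7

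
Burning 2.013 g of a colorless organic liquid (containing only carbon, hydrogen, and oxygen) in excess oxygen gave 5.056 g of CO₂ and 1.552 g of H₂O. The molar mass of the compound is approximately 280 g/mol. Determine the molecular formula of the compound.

C16H24O4

mol C = 5.056 g CO₂ ÷ 44.009 g/mol = 0.11489 mol
mol H = 2 × 1.552 g H₂O ÷ 18.015 g/mol = 0.17230 mol
mass O = 2.013 − (1.3799 + 0.17368) = 0.45943 g → mol O = 0.45943 ÷ 15.999 = 0.028716 mol
Divide by the smallest (0.028716 mol): C 4.001, H 6.000, O 1.000
Empirical formula: C4H6O
Empirical-formula mass = 70.09 g/mol; 280 ÷ 70.09 ≈ 4, so the molecular formula is C16H24O4.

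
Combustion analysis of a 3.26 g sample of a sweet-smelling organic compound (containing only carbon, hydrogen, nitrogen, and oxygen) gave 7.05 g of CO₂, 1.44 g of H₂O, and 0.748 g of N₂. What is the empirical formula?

C6H6N2O

mol C = 7.05 g CO₂ ÷ 44.009 g/mol = 0.1602 mol
mol H = 2 × 1.44 g H₂O ÷ 18.015 g/mol = 0.1599 mol
mol N = 2 × 0.748 g N₂ ÷ 28.014 g/mol = 0.05340 mol
mass O = 3.26 − (1.924 + 0.1611 + 0.7480) = 0.4268 g → mol O = 0.4268 ÷ 15.999 = 0.02667 mol
Divide by the smallest (0.02667 mol): C 6.006, H 5.993, N 2.002, O 1.000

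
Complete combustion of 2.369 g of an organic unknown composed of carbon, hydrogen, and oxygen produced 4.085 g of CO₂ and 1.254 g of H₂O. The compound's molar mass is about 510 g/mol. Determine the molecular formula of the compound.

C20H30O15

mol C = 4.085 g CO₂ ÷ 44.009 g/mol = 0.092822 mol
mol H = 2 × 1.254 g H₂O ÷ 18.015 g/mol = 0.13922 mol
mass O = 2.369 − (1.1149 + 0.14033) = 1.1138 g → mol O = 1.1138 ÷ 15.999 = 0.069616 mol
Divide by the smallest (0.069616 mol): C 1.333, H 2.000, O 1.000
Multiplying each by 3 gives whole numbers: C 4.00, H 6.00, O 3.00
Empirical formula: C4H6O3
Empirical-formula mass = 102.09 g/mol; 510 ÷ 102.09 ≈ 5, so the molecular formula is C20H30O15.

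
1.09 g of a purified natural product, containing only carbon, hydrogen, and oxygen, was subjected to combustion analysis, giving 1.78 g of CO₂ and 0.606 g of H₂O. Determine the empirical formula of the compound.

mol C = 1.78 g CO₂ ÷ 44.009 g/mol = 0.04045 mol
mol H = 2 × 0.606 g H₂O ÷ 18.015 g/mol = 0.06728 mol
mass O = 1.09 − (0.4858 + 0.06782) = 0.5364 g → mol O = 0.5364 ÷ 15.999 = 0.03353 mol
Divide by the smallest (0.03353 mol): C 1.206, H 2.007, O 1.000
Multiplying each by 5 gives whole numbers: C 6.03, H 10.03, O 5.00

C6H10O5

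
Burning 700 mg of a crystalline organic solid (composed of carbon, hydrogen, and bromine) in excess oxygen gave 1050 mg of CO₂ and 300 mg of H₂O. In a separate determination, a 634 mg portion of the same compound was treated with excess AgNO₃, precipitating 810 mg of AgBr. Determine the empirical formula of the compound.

C5H7Br

mol C = 1.05 g CO₂ ÷ 44.009 g/mol = 0.02386 mol
mol H = 2 × 0.300 g H₂O ÷ 18.015 g/mol = 0.03331 mol
From the AgBr data: mol Br per gram of compound = (0.810 ÷ 187.772) ÷ 0.634 = 0.006804 mol/g, so in the 0.700 g combustion sample mol Br = 0.004763 mol
Divide by the smallest (0.004763 mol): C 5.009, H 6.993, Br 1.000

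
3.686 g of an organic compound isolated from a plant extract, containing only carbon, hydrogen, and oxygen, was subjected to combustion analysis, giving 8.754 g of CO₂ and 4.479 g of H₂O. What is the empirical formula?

mol C = 8.754 g CO₂ ÷ 44.009 g/mol = 0.19891 mol
mol H = 2 × 4.479 g H₂O ÷ 18.015 g/mol = 0.49725 mol
mass O = 3.686 − (2.3892 + 0.50123) = 0.79562 g → mol O = 0.79562 ÷ 15.999 = 0.049729 mol
Divide by the smallest (0.049729 mol): C 4.000, H 9.999, O 1.000

C4H10O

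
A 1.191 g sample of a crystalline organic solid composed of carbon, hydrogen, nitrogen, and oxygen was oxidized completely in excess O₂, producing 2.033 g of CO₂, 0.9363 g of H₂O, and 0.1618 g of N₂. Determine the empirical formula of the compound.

mol C = 2.033 g CO₂ ÷ 44.009 g/mol = 0.046195 mol
mol H = 2 × 0.9363 g H₂O ÷ 18.015 g/mol = 0.10395 mol
mol N = 2 × 0.1618 g N₂ ÷ 28.014 g/mol = 0.011551 mol
mass O = 1.191 − (0.55485 + 0.10478 + 0.16180) = 0.36957 g → mol O = 0.36957 ÷ 15.999 = 0.023100 mol
Divide by the smallest (0.011551 mol): C 3.999, H 8.999, N 1.000, O 2.000

C4H9NO2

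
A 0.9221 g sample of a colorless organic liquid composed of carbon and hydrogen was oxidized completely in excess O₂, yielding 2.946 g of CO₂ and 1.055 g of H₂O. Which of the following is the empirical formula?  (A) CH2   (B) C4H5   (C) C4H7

(C) C4H7

mol C = 2.946 g CO₂ ÷ 44.009 g/mol = 0.066941 mol
mol H = 2 × 1.055 g H₂O ÷ 18.015 g/mol = 0.11712 mol
Divide by the smallest (0.066941 mol): C 1.000, H 1.750
Multiplying each by 4 gives whole numbers: C 4.00, H 7.00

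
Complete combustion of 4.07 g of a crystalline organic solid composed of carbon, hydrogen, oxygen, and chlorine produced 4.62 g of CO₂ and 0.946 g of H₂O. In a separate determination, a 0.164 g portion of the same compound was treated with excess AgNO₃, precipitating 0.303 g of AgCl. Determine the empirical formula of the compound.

C2H2ClO

mol C = 4.62 g CO₂ ÷ 44.009 g/mol = 0.1050 mol
mol H = 2 × 0.946 g H₂O ÷ 18.015 g/mol = 0.1050 mol
From the AgCl data: mol Cl per gram of compound = (0.303 ÷ 143.318) ÷ 0.164 = 0.01289 mol/g, so in the 4.07 g combustion sample mol Cl = 0.05247 mol
mass O = 4.07 − (1.261 + 0.1059 + 1.860) = 0.8433 g → mol O = 0.8433 ÷ 15.999 = 0.05271 mol
Divide by the smallest (0.05247 mol): C 2.001, H 2.002, Cl 1.000, O 1.005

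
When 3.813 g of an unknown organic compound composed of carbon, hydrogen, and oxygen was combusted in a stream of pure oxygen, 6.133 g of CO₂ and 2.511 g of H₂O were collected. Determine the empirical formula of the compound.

C6H12O5

mol C = 6.133 g CO₂ ÷ 44.009 g/mol = 0.13936 mol
mol H = 2 × 2.511 g H₂O ÷ 18.015 g/mol = 0.27877 mol
mass O = 3.813 − (1.6738 + 0.28100) = 1.8582 g → mol O = 1.8582 ÷ 15.999 = 0.11614 mol
Divide by the smallest (0.11614 mol): C 1.200, H 2.400, O 1.000
Multiplying each by 5 gives whole numbers: C 6.00, H 12.00, O 5.00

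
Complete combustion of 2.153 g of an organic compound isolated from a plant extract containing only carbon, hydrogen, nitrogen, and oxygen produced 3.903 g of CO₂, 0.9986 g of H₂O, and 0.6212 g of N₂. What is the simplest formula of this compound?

C4H5N2O

mol C = 3.903 g CO₂ ÷ 44.009 g/mol = 0.088686 mol
mol H = 2 × 0.9986 g H₂O ÷ 18.015 g/mol = 0.11086 mol
mol N = 2 × 0.6212 g N₂ ÷ 28.014 g/mol = 0.044349 mol
mass O = 2.153 − (1.0652 + 0.11175 + 0.62120) = 0.35484 g → mol O = 0.35484 ÷ 15.999 = 0.022179 mol
Divide by the smallest (0.022179 mol): C 3.999, H 4.999, N 2.000, O 1.000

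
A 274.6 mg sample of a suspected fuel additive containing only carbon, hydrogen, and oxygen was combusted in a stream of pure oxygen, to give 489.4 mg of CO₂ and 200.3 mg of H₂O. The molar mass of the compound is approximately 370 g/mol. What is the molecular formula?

mol C = 0.4894 g CO₂ ÷ 44.009 g/mol = 0.011120 mol
mol H = 2 × 0.2003 g H₂O ÷ 18.015 g/mol = 0.022237 mol
mass O = 0.2746 − (0.13357 + 0.022415) = 0.11862 g → mol O = 0.11862 ÷ 15.999 = 0.0074140 mol
Divide by the smallest (0.0074140 mol): C 1.500, H 2.999, O 1.000
Multiplying each by 2 gives whole numbers: C 3.00, H 6.00, O 2.00
Empirical formula: C3H6O2
Empirical-formula mass = 74.08 g/mol; 370 ÷ 74.08 ≈ 5, so the molecular formula is C15H30O10.

C15H30O10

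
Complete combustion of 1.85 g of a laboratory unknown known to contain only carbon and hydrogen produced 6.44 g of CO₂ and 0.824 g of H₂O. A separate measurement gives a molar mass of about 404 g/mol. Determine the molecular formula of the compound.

C32H20

mol C = 6.44 g CO₂ ÷ 44.009 g/mol = 0.1463 mol
mol H = 2 × 0.824 g H₂O ÷ 18.015 g/mol = 0.09148 mol
Divide by the smallest (0.09148 mol): C 1.600, H 1.000
Multiplying each by 5 gives whole numbers: C 8.00, H 5.00
Empirical formula: C8H5
Empirical-formula mass = 101.13 g/mol; 404 ÷ 101.13 ≈ 4, so the molecular formula is C32H20.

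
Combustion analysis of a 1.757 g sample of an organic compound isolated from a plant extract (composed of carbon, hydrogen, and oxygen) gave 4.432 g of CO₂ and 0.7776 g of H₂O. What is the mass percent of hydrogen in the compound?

mol C = 4.432 g CO₂ ÷ 44.009 g/mol = 0.10071 mol
mol H = 2 × 0.7776 g H₂O ÷ 18.015 g/mol = 0.086328 mol
mass O = 1.757 − (1.2096 + 0.087019) = 0.46039 g → mol O = 0.46039 ÷ 15.999 = 0.028776 mol
mass % H = 0.087019 g ÷ 1.757 g × 100%

4.95%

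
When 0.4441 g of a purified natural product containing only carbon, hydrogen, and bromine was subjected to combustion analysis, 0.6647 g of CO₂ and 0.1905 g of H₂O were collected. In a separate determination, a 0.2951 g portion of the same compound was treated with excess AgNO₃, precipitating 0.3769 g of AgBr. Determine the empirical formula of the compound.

mol C = 0.6647 g CO₂ ÷ 44.009 g/mol = 0.015104 mol
mol H = 2 × 0.1905 g H₂O ÷ 18.015 g/mol = 0.021149 mol
From the AgBr data: mol Br per gram of compound = (0.3769 ÷ 187.772) ÷ 0.2951 = 0.0068018 mol/g, so in the 0.4441 g combustion sample mol Br = 0.0030207 mol
Divide by the smallest (0.0030207 mol): C 5.000, H 7.001, Br 1.000

C5H7Br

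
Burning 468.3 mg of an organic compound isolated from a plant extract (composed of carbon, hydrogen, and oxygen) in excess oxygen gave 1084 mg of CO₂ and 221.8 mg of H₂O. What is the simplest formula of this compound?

mol C = 1.084 g CO₂ ÷ 44.009 g/mol = 0.024631 mol
mol H = 2 × 0.2218 g H₂O ÷ 18.015 g/mol = 0.024624 mol
mass O = 0.4683 − (0.29585 + 0.024821) = 0.14763 g → mol O = 0.14763 ÷ 15.999 = 0.0092276 mol
Divide by the smallest (0.0092276 mol): C 2.669, H 2.669, O 1.000
Multiplying each by 3 gives whole numbers: C 8.01, H 8.01, O 3.00

C8H8O3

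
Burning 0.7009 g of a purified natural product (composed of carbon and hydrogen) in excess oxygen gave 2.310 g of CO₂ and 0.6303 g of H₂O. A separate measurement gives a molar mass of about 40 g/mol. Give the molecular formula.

C3H4

mol C = 2.310 g CO₂ ÷ 44.009 g/mol = 0.052489 mol
mol H = 2 × 0.6303 g H₂O ÷ 18.015 g/mol = 0.069975 mol
Divide by the smallest (0.052489 mol): C 1.000, H 1.333
Multiplying each by 3 gives whole numbers: C 3.00, H 4.00
Empirical formula: C3H4
Empirical-formula mass = 40.06 g/mol; 40 ÷ 40.06 ≈ 1, so the molecular formula is C3H4.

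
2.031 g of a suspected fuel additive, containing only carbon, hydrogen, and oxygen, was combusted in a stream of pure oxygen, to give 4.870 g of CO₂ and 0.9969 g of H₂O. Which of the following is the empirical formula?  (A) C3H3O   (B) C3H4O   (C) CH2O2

(A) C3H3O

mol C = 4.870 g CO₂ ÷ 44.009 g/mol = 0.11066 mol
mol H = 2 × 0.9969 g H₂O ÷ 18.015 g/mol = 0.11067 mol
mass O = 2.031 − (1.3291 + 0.11156) = 0.59031 g → mol O = 0.59031 ÷ 15.999 = 0.036897 mol
Divide by the smallest (0.036897 mol): C 2.999, H 3.000, O 1.000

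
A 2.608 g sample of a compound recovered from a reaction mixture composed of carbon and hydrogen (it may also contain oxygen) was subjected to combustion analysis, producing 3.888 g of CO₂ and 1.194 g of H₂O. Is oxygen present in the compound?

mol C = 3.888 g CO₂ ÷ 44.009 g/mol = 0.088346 mol
mol H = 2 × 1.194 g H₂O ÷ 18.015 g/mol = 0.13256 mol
C and H account for only 1.1947 g of the 2.608 g sample; the remaining 1.4133 g must be oxygen.

yes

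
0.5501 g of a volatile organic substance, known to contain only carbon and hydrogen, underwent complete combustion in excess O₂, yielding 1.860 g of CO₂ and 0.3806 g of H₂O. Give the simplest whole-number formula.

CH

mol C = 1.860 g CO₂ ÷ 44.009 g/mol = 0.042264 mol
mol H = 2 × 0.3806 g H₂O ÷ 18.015 g/mol = 0.042254 mol
Divide by the smallest (0.042254 mol): C 1.000, H 1.000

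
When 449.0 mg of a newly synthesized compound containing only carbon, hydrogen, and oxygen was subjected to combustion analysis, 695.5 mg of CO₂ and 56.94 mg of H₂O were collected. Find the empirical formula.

mol C = 0.6955 g CO₂ ÷ 44.009 g/mol = 0.015804 mol
mol H = 2 × 0.05694 g H₂O ÷ 18.015 g/mol = 0.0063214 mol
mass O = 0.4490 − (0.18982 + 0.0063720) = 0.25281 g → mol O = 0.25281 ÷ 15.999 = 0.015802 mol
Divide by the smallest (0.0063214 mol): C 2.500, H 1.000, O 2.500
Multiplying each by 2 gives whole numbers: C 5.00, H 2.00, O 5.00

C5H2O5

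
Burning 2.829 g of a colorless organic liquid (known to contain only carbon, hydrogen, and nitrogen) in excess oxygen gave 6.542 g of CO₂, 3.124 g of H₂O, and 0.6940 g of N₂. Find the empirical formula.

mol C = 6.542 g CO₂ ÷ 44.009 g/mol = 0.14865 mol
mol H = 2 × 3.124 g H₂O ÷ 18.015 g/mol = 0.34682 mol
mol N = 2 × 0.6940 g N₂ ÷ 28.014 g/mol = 0.049547 mol
Divide by the smallest (0.049547 mol): C 3.000, H 7.000, N 1.000

C3H7N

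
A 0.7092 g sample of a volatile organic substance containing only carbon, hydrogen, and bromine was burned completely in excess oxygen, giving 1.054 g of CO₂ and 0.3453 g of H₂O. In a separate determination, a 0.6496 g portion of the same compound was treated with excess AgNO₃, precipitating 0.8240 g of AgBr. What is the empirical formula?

C5H8Br

mol C = 1.054 g CO₂ ÷ 44.009 g/mol = 0.023950 mol
mol H = 2 × 0.3453 g H₂O ÷ 18.015 g/mol = 0.038335 mol
From the AgBr data: mol Br per gram of compound = (0.8240 ÷ 187.772) ÷ 0.6496 = 0.0067554 mol/g, so in the 0.7092 g combustion sample mol Br = 0.0047909 mol
Divide by the smallest (0.0047909 mol): C 4.999, H 8.002, Br 1.000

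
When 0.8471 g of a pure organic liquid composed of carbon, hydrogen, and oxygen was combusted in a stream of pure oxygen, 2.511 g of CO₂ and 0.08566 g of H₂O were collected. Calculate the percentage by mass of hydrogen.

mol C = 2.511 g CO₂ ÷ 44.009 g/mol = 0.057057 mol
mol H = 2 × 0.08566 g H₂O ÷ 18.015 g/mol = 0.0095099 mol
mass O = 0.8471 − (0.68531 + 0.0095859) = 0.15221 g → mol O = 0.15221 ÷ 15.999 = 0.0095136 mol
mass % H = 0.0095859 g ÷ 0.8471 g × 100%

1.13%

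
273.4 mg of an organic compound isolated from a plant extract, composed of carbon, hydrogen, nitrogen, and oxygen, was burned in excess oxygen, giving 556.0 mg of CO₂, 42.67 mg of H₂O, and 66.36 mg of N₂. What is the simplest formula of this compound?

mol C = 0.5560 g CO₂ ÷ 44.009 g/mol = 0.012634 mol
mol H = 2 × 0.04267 g H₂O ÷ 18.015 g/mol = 0.0047372 mol
mol N = 2 × 0.06636 g N₂ ÷ 28.014 g/mol = 0.0047376 mol
mass O = 0.2734 − (0.15174 + 0.0047751 + 0.066360) = 0.050521 g → mol O = 0.050521 ÷ 15.999 = 0.0031577 mol
Divide by the smallest (0.0031577 mol): C 4.001, H 1.500, N 1.500, O 1.000
Multiplying each by 2 gives whole numbers: C 8.00, H 3.00, N 3.00, O 2.00

C8H3N3O2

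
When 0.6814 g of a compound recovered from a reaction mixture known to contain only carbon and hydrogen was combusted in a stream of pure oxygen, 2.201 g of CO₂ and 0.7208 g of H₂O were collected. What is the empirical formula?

C5H8

mol C = 2.201 g CO₂ ÷ 44.009 g/mol = 0.050012 mol
mol H = 2 × 0.7208 g H₂O ÷ 18.015 g/mol = 0.080022 mol
Divide by the smallest (0.050012 mol): C 1.000, H 1.600
Multiplying each by 5 gives whole numbers: C 5.00, H 8.00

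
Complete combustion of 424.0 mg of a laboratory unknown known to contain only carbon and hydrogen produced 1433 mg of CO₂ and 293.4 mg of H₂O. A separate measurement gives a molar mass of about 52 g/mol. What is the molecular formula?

C4H4

mol C = 1.433 g CO₂ ÷ 44.009 g/mol = 0.032562 mol
mol H = 2 × 0.2934 g H₂O ÷ 18.015 g/mol = 0.032573 mol
Divide by the smallest (0.032562 mol): C 1.000, H 1.000
Empirical formula: CH
Empirical-formula mass = 13.02 g/mol; 52 ÷ 13.02 ≈ 4, so the molecular formula is C4H4.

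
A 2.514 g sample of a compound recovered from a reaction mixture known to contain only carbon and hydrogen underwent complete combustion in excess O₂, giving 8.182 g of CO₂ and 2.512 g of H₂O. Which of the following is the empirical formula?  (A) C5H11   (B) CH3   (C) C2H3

(C) C2H3

mol C = 8.182 g CO₂ ÷ 44.009 g/mol = 0.18592 mol
mol H = 2 × 2.512 g H₂O ÷ 18.015 g/mol = 0.27888 mol
Divide by the smallest (0.18592 mol): C 1.000, H 1.500
Multiplying each by 2 gives whole numbers: C 2.00, H 3.00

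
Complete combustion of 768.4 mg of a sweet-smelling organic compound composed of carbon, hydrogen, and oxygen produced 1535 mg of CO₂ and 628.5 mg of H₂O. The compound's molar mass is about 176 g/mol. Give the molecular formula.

mol C = 1.535 g CO₂ ÷ 44.009 g/mol = 0.034879 mol
mol H = 2 × 0.6285 g H₂O ÷ 18.015 g/mol = 0.069775 mol
mass O = 0.7684 − (0.41893 + 0.070333) = 0.27913 g → mol O = 0.27913 ÷ 15.999 = 0.017447 mol
Divide by the smallest (0.017447 mol): C 1.999, H 3.999, O 1.000
Empirical formula: C2H4O
Empirical-formula mass = 44.05 g/mol; 176 ÷ 44.05 ≈ 4, so the molecular formula is C8H16O4.

C8H16O4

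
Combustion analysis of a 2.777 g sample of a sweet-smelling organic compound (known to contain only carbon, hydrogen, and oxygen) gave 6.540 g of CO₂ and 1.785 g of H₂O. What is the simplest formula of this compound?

C3H4O

mol C = 6.540 g CO₂ ÷ 44.009 g/mol = 0.14861 mol
mol H = 2 × 1.785 g H₂O ÷ 18.015 g/mol = 0.19817 mol
mass O = 2.777 − (1.7849 + 0.19975) = 0.79234 g → mol O = 0.79234 ÷ 15.999 = 0.049524 mol
Divide by the smallest (0.049524 mol): C 3.001, H 4.001, O 1.000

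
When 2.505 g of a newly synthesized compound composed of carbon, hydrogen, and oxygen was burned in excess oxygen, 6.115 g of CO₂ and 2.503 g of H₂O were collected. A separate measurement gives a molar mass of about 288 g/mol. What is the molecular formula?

mol C = 6.115 g CO₂ ÷ 44.009 g/mol = 0.13895 mol
mol H = 2 × 2.503 g H₂O ÷ 18.015 g/mol = 0.27788 mol
mass O = 2.505 − (1.6689 + 0.28010) = 0.55598 g → mol O = 0.55598 ÷ 15.999 = 0.034751 mol
Divide by the smallest (0.034751 mol): C 3.998, H 7.996, O 1.000
Empirical formula: C4H8O
Empirical-formula mass = 72.11 g/mol; 288 ÷ 72.11 ≈ 4, so the molecular formula is C16H32O4.

C16H32O4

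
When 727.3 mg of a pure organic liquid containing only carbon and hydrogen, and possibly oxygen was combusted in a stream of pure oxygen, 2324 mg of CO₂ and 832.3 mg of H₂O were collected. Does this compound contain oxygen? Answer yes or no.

mol C = 2.324 g CO₂ ÷ 44.009 g/mol = 0.052807 mol
mol H = 2 × 0.8323 g H₂O ÷ 18.015 g/mol = 0.092401 mol
C and H together account for 0.72741 g — essentially the entire 0.7273 g sample — so the compound contains no oxygen.

no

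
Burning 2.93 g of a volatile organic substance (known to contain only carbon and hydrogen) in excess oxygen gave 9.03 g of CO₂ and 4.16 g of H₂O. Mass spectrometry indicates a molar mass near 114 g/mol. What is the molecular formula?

C8H18

mol C = 9.03 g CO₂ ÷ 44.009 g/mol = 0.2052 mol
mol H = 2 × 4.16 g H₂O ÷ 18.015 g/mol = 0.4618 mol
Divide by the smallest (0.2052 mol): C 1.000, H 2.251
Multiplying each by 4 gives whole numbers: C 4.00, H 9.00
Empirical formula: C4H9
Empirical-formula mass = 57.12 g/mol; 114 ÷ 57.12 ≈ 2, so the molecular formula is C8H18.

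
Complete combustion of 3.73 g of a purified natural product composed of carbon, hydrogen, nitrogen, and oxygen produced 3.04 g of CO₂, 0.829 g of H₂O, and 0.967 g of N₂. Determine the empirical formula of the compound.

mol C = 3.04 g CO₂ ÷ 44.009 g/mol = 0.06908 mol
mol H = 2 × 0.829 g H₂O ÷ 18.015 g/mol = 0.09203 mol
mol N = 2 × 0.967 g N₂ ÷ 28.014 g/mol = 0.06904 mol
mass O = 3.73 − (0.8297 + 0.09277 + 0.9670) = 1.841 g → mol O = 1.841 ÷ 15.999 = 0.1150 mol
Divide by the smallest (0.06904 mol): C 1.001, H 1.333, N 1.000, O 1.666
Multiplying each by 3 gives whole numbers: C 3.00, H 4.00, N 3.00, O 5.00

C3H4N3O5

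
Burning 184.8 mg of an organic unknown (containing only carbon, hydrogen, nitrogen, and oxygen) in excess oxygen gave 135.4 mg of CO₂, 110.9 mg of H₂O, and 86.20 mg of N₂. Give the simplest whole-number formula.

mol C = 0.1354 g CO₂ ÷ 44.009 g/mol = 0.0030766 mol
mol H = 2 × 0.1109 g H₂O ÷ 18.015 g/mol = 0.012312 mol
mol N = 2 × 0.08620 g N₂ ÷ 28.014 g/mol = 0.0061541 mol
mass O = 0.1848 − (0.036954 + 0.012410 + 0.086200) = 0.049236 g → mol O = 0.049236 ÷ 15.999 = 0.0030774 mol
Divide by the smallest (0.0030766 mol): C 1.000, H 4.002, N 2.000, O 1.000

CH4N2O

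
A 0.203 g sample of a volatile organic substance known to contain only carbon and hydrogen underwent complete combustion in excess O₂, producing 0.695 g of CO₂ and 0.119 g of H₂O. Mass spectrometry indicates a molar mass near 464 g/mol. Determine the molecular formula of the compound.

C36H30

mol C = 0.695 g CO₂ ÷ 44.009 g/mol = 0.01579 mol
mol H = 2 × 0.119 g H₂O ÷ 18.015 g/mol = 0.01321 mol
Divide by the smallest (0.01321 mol): C 1.195, H 1.000
Multiplying each by 5 gives whole numbers: C 5.98, H 5.00
Empirical formula: C6H5
Empirical-formula mass = 77.11 g/mol; 464 ÷ 77.11 ≈ 6, so the molecular formula is C36H30.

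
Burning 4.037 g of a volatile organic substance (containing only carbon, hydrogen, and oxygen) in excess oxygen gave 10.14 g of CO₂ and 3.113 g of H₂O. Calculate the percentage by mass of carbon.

mol C = 10.14 g CO₂ ÷ 44.009 g/mol = 0.23041 mol
mol H = 2 × 3.113 g H₂O ÷ 18.015 g/mol = 0.34560 mol
mass O = 4.037 − (2.7674 + 0.34837) = 0.92121 g → mol O = 0.92121 ÷ 15.999 = 0.057579 mol
mass % C = 2.7674 g ÷ 4.037 g × 100%

68.55%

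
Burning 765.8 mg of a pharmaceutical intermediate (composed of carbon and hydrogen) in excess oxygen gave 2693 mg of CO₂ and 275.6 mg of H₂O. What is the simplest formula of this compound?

C2H

mol C = 2.693 g CO₂ ÷ 44.009 g/mol = 0.061192 mol
mol H = 2 × 0.2756 g H₂O ÷ 18.015 g/mol = 0.030597 mol
Divide by the smallest (0.030597 mol): C 2.000, H 1.000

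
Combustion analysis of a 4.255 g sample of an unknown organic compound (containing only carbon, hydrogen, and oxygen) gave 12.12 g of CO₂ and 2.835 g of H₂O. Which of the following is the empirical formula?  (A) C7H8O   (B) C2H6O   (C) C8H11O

mol C = 12.12 g CO₂ ÷ 44.009 g/mol = 0.27540 mol
mol H = 2 × 2.835 g H₂O ÷ 18.015 g/mol = 0.31474 mol
mass O = 4.255 − (3.3078 + 0.31726) = 0.62994 g → mol O = 0.62994 ÷ 15.999 = 0.039373 mol
Divide by the smallest (0.039373 mol): C 6.995, H 7.994, O 1.000

(A) C7H8O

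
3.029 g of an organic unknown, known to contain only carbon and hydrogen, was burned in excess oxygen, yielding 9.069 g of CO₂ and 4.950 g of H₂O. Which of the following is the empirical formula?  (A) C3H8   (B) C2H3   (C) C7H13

(A) C3H8

mol C = 9.069 g CO₂ ÷ 44.009 g/mol = 0.20607 mol
mol H = 2 × 4.950 g H₂O ÷ 18.015 g/mol = 0.54954 mol
Divide by the smallest (0.20607 mol): C 1.000, H 2.667
Multiplying each by 3 gives whole numbers: C 3.00, H 8.00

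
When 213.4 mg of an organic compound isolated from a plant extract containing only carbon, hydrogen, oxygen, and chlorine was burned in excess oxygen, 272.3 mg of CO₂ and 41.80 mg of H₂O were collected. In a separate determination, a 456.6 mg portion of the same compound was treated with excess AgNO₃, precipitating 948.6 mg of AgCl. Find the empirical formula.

C4H3Cl2O

mol C = 0.2723 g CO₂ ÷ 44.009 g/mol = 0.0061874 mol
mol H = 2 × 0.04180 g H₂O ÷ 18.015 g/mol = 0.0046406 mol
From the AgCl data: mol Cl per gram of compound = (0.9486 ÷ 143.318) ÷ 0.4566 = 0.014496 mol/g, so in the 0.2134 g combustion sample mol Cl = 0.0030934 mol
mass O = 0.2134 − (0.074317 + 0.0046777 + 0.10966) = 0.024744 g → mol O = 0.024744 ÷ 15.999 = 0.0015466 mol
Divide by the smallest (0.0015466 mol): C 4.001, H 3.001, Cl 2.000, O 1.000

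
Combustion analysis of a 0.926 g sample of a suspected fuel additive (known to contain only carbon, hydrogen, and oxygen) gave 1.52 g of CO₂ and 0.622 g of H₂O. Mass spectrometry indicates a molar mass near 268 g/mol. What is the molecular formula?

mol C = 1.52 g CO₂ ÷ 44.009 g/mol = 0.03454 mol
mol H = 2 × 0.622 g H₂O ÷ 18.015 g/mol = 0.06905 mol
mass O = 0.926 − (0.4148 + 0.06961) = 0.4416 g → mol O = 0.4416 ÷ 15.999 = 0.02760 mol
Divide by the smallest (0.02760 mol): C 1.251, H 2.502, O 1.000
Multiplying each by 4 gives whole numbers: C 5.01, H 10.01, O 4.00
Empirical formula: C5H10O4
Empirical-formula mass = 134.13 g/mol; 268 ÷ 134.13 ≈ 2, so the molecular formula is C10H20O8.

C10H20O8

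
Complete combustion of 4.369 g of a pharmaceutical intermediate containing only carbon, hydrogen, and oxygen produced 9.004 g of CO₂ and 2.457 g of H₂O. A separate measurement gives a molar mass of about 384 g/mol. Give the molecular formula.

mol C = 9.004 g CO₂ ÷ 44.009 g/mol = 0.20459 mol
mol H = 2 × 2.457 g H₂O ÷ 18.015 g/mol = 0.27277 mol
mass O = 4.369 − (2.4574 + 0.27495) = 1.6367 g → mol O = 1.6367 ÷ 15.999 = 0.10230 mol
Divide by the smallest (0.10230 mol): C 2.000, H 2.666, O 1.000
Multiplying each by 3 gives whole numbers: C 6.00, H 8.00, O 3.00
Empirical formula: C6H8O3
Empirical-formula mass = 128.13 g/mol; 384 ÷ 128.13 ≈ 3, so the molecular formula is C18H24O9.

C18H24O9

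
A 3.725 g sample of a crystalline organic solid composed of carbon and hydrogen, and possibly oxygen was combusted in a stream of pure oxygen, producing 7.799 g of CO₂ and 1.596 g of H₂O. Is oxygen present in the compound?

mol C = 7.799 g CO₂ ÷ 44.009 g/mol = 0.17721 mol
mol H = 2 × 1.596 g H₂O ÷ 18.015 g/mol = 0.17719 mol
C and H account for only 2.3071 g of the 3.725 g sample; the remaining 1.4179 g must be oxygen.

yes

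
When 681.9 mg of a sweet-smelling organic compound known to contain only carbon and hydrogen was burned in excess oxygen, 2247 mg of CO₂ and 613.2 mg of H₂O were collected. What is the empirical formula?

C3H4

mol C = 2.247 g CO₂ ÷ 44.009 g/mol = 0.051058 mol
mol H = 2 × 0.6132 g H₂O ÷ 18.015 g/mol = 0.068077 mol
Divide by the smallest (0.051058 mol): C 1.000, H 1.333
Multiplying each by 3 gives whole numbers: C 3.00, H 4.00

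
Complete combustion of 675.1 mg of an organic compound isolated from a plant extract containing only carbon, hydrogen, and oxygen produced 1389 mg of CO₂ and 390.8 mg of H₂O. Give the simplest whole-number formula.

mol C = 1.389 g CO₂ ÷ 44.009 g/mol = 0.031562 mol
mol H = 2 × 0.3908 g H₂O ÷ 18.015 g/mol = 0.043386 mol
mass O = 0.6751 − (0.37909 + 0.043733) = 0.25228 g → mol O = 0.25228 ÷ 15.999 = 0.015768 mol
Divide by the smallest (0.015768 mol): C 2.002, H 2.751, O 1.000
Multiplying each by 4 gives whole numbers: C 8.01, H 11.01, O 4.00

C8H11O4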